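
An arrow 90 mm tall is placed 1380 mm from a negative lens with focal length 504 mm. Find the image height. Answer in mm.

24.1 mm

For a negative lens, f = -504 mm.
1/d_i = 1/f − 1/d_o = 1/(-504.0) − 1/(1380) = -0.002709, so d_i = -369.2 mm.
m = −d_i/d_o = +0.2675.
|h_i| = |m|·h_o = 0.2675 × 90 = 24.1 mm. The image is virtual, upright and reduced, on the same side as the object.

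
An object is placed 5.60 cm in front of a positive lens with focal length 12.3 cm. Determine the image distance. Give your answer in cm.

Lens equation: 1/d_i = 1/f − 1/d_o = 1/(12.30) − 1/(5.60) = 0.08130 − 0.1786 = -0.09727, so d_i = -10.3 cm.
The image is virtual, upright and enlarged, on the same side as the object.

10.3 cm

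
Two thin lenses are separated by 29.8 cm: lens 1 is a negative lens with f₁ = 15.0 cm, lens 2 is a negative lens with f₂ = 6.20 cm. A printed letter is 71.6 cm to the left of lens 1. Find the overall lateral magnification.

m = +0.0222

f₁ = −15.0 cm (diverging).
Lens 1: 1/d_i1 = 1/(-15.0) − 1/(71.6) = -0.08063, so d_i1 = -12.40 cm; m₁ = −d_i1/d_o1 = +0.1732.
d_o2 = 29.8 − (-12.40) = 42.20 cm.
f₂ = −6.20 cm (diverging).
Lens 2: 1/d_i2 = 1/(-6.20) − 1/(42.20) = -0.1850, so d_i2 = -5.406 cm; m₂ = −d_i2/d_o2 = +0.1281.
m = m₁·m₂ = (+0.1732)(+0.1281) = +0.0222.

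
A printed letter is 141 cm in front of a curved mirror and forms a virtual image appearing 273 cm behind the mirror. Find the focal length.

f = 292 cm (concave)

Virtual image ⇒ d_i = −273 cm.
1/f = 1/d_o + 1/d_i = 1/(141) + 1/(-273) = 0.003429, so f = 292 cm.
Since f is positive, the curved mirror is concave.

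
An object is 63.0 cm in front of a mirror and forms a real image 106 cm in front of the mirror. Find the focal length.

f = 39.5 cm (concave)

Real image ⇒ d_i = +106 cm.
1/f = 1/d_o + 1/d_i = 1/(63.0) + 1/(106) = 0.02531, so f = 39.5 cm.
Since f is positive, the mirror is concave.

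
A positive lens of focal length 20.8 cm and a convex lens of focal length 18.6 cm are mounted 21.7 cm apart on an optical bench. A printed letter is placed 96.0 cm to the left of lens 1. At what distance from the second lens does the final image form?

3.85 cm

Lens 1: 1/d_i1 = 1/f₁ − 1/d_o1 = 1/(20.8) − 1/(96.0) = 0.03766, so d_i1 = 26.55 cm.
The intermediate image is 26.55 cm to the right of lens 1, which lies 4.850 cm to the right of lens 2 — a virtual object — so d_o2 = −4.850 cm.
Lens 2: 1/d_i2 = 1/f₂ − 1/d_o2 = 1/(18.6) − 1/(-4.850) = 0.2599, so d_i2 = 3.85 cm.
The final image is real, 3.85 cm to the right of lens 2 (overall magnification ≈ -0.22).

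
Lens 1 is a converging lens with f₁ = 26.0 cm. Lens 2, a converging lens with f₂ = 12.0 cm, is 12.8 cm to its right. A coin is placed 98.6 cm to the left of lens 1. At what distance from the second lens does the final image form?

7.83 cm

Lens 1: 1/d_i1 = 1/f₁ − 1/d_o1 = 1/(26.0) − 1/(98.6) = 0.02832, so d_i1 = 35.31 cm.
The intermediate image is 35.31 cm to the right of lens 1, which lies 22.51 cm to the right of lens 2 — a virtual object — so d_o2 = −22.51 cm.
Lens 2: 1/d_i2 = 1/f₂ − 1/d_o2 = 1/(12.0) − 1/(-22.51) = 0.1278, so d_i2 = 7.83 cm.
The final image is real, 7.83 cm to the right of lens 2 (overall magnification ≈ -0.12).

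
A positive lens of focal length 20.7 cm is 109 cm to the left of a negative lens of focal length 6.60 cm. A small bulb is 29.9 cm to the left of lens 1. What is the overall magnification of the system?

m = -0.307

Lens 1: 1/d_i1 = 1/(20.7) − 1/(29.9) = 0.01486, so d_i1 = 67.28 cm; m₁ = −d_i1/d_o1 = -2.250.
d_o2 = 109 − (67.28) = 41.72 cm.
f₂ = −6.60 cm (diverging).
Lens 2: 1/d_i2 = 1/(-6.60) − 1/(41.72) = -0.1755, so d_i2 = -5.699 cm; m₂ = −d_i2/d_o2 = +0.1366.
m = m₁·m₂ = (-2.250)(+0.1366) = -0.307.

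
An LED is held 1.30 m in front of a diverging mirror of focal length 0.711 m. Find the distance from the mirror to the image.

0.460 m

For a diverging mirror, f = -0.711 m.
Mirror equation: 1/q = 1/f − 1/p = 1/(-0.7110) − 1/(1.30) = -1.406 − 0.7692 = -2.176, so q = -0.460 m.
The image is virtual, upright and reduced, behind the mirror.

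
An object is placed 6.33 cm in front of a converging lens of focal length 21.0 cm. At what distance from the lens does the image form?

Thin-lens equation: 1/v = 1/f − 1/u = 1/(21.00) − 1/(6.33) = 0.04762 − 0.1580 = -0.1104, so v = -9.06 cm.
The image is virtual, upright and enlarged, on the same side as the object.

9.06 cm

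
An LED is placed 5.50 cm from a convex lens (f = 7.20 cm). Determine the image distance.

23.3 cm

Thin-lens equation: 1/d_i = 1/f − 1/d_o = 1/(7.200) − 1/(5.50) = 0.1389 − 0.1818 = -0.04293, so d_i = -23.3 cm.
The image is virtual, upright and enlarged, on the same side as the object.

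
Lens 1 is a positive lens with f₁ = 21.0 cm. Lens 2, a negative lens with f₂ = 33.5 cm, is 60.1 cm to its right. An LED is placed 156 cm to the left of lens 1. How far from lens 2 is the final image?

Lens 1: 1/d_i1 = 1/f₁ − 1/d_o1 = 1/(21.0) − 1/(156) = 0.04121, so d_i1 = 24.27 cm.
The intermediate image is 24.27 cm to the right of lens 1, which is 60.1 − (24.27) = 35.83 cm to the left of lens 2, so d_o2 = +35.83 cm.
Lens 2 is diverging, so f₂ = −33.5 cm.
Lens 2: 1/d_i2 = 1/f₂ − 1/d_o2 = 1/(-33.5) − 1/(35.83) = -0.05776, so d_i2 = -17.3 cm.
The final image is virtual, 17.3 cm to the left of lens 2 (overall magnification ≈ -0.075).

17.3 cm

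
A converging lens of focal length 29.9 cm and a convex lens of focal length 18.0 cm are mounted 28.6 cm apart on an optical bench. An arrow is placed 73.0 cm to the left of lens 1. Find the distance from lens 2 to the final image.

9.91 cm

Lens 1: 1/d_i1 = 1/f₁ − 1/d_o1 = 1/(29.9) − 1/(73.0) = 0.01975, so d_i1 = 50.64 cm.
The intermediate image is 50.64 cm to the right of lens 1, which lies 22.04 cm to the right of lens 2 — a virtual object — so d_o2 = −22.04 cm.
Lens 2: 1/d_i2 = 1/f₂ − 1/d_o2 = 1/(18.0) − 1/(-22.04) = 0.1009, so d_i2 = 9.91 cm.
The final image is real, 9.91 cm to the right of lens 2 (overall magnification ≈ -0.31).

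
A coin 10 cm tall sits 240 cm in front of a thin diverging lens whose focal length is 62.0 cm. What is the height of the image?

For a diverging lens, f = -62.0 cm.
1/d_i = 1/f − 1/d_o = 1/(-62.00) − 1/(240) = -0.02030, so d_i = -49.27 cm.
m = −d_i/d_o = +0.2053.
|h_i| = |m|·h_o = 0.2053 × 10 = 2.05 cm. The image is virtual, upright and reduced, on the same side as the object.

2.05 cm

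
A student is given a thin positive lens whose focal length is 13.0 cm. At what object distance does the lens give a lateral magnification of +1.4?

m = −d_i/d_o ⇒ d_i = −m·d_o.
1/f = 1/d_o + 1/d_i = 1/d_o − 1/(m·d_o) = (1 − 1/m)/d_o, so d_o = f(1 − 1/m) = (13.00)(1 − 1/(+1.4)) = 3.71 cm.

3.71 cm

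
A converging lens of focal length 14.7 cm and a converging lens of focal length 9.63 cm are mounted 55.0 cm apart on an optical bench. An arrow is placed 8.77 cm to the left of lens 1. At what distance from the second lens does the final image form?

11.0 cm

Lens 1: 1/d_i1 = 1/f₁ − 1/d_o1 = 1/(14.7) − 1/(8.77) = -0.04600, so d_i1 = -21.74 cm.
The intermediate image is 21.74 cm to the left of lens 1 (virtual), which is 55.0 − (-21.74) = 76.74 cm to the left of lens 2, so d_o2 = +76.74 cm.
Lens 2: 1/d_i2 = 1/f₂ − 1/d_o2 = 1/(9.63) − 1/(76.74) = 0.09081, so d_i2 = 11.0 cm.
The final image is real, 11.0 cm to the right of lens 2 (overall magnification ≈ -0.36).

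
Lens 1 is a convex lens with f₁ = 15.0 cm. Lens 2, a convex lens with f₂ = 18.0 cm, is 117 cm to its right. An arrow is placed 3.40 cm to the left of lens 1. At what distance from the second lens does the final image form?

21.1 cm

Lens 1: 1/d_i1 = 1/f₁ − 1/d_o1 = 1/(15.0) − 1/(3.40) = -0.2275, so d_i1 = -4.397 cm.
The intermediate image is 4.397 cm to the left of lens 1 (virtual), which is 117 − (-4.397) = 121.4 cm to the left of lens 2, so d_o2 = +121.4 cm.
Lens 2: 1/d_i2 = 1/f₂ − 1/d_o2 = 1/(18.0) − 1/(121.4) = 0.04732, so d_i2 = 21.1 cm.
The final image is real, 21.1 cm to the right of lens 2 (overall magnification ≈ -0.23).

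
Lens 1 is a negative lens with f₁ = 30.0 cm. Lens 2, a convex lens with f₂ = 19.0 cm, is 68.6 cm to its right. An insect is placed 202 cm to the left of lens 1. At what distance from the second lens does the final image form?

Lens 1 is diverging, so f₁ = −30.0 cm.
Lens 1: 1/d_i1 = 1/f₁ − 1/d_o1 = 1/(-30.0) − 1/(202) = -0.03828, so d_i1 = -26.12 cm.
The intermediate image is 26.12 cm to the left of lens 1 (virtual), which is 68.6 − (-26.12) = 94.72 cm to the left of lens 2, so d_o2 = +94.72 cm.
Lens 2: 1/d_i2 = 1/f₂ − 1/d_o2 = 1/(19.0) − 1/(94.72) = 0.04207, so d_i2 = 23.8 cm.
The final image is real, 23.8 cm to the right of lens 2 (overall magnification ≈ -0.032).

23.8 cm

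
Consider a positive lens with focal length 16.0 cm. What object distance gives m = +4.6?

m = −d_i/d_o ⇒ d_i = −m·d_o.
1/f = 1/d_o + 1/d_i = 1/d_o − 1/(m·d_o) = (1 − 1/m)/d_o, so d_o = f(1 − 1/m) = (16.00)(1 − 1/(+4.6)) = 12.5 cm.

12.5 cm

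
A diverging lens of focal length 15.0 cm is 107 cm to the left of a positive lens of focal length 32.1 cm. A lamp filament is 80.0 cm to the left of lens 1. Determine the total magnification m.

f₁ = −15.0 cm (diverging).
Lens 1: 1/d_i1 = 1/(-15.0) − 1/(80.0) = -0.07917, so d_i1 = -12.63 cm; m₁ = −d_i1/d_o1 = +0.1579.
d_o2 = 107 − (-12.63) = 119.6 cm.
Lens 2: 1/d_i2 = 1/(32.1) − 1/(119.6) = 0.02279, so d_i2 = 43.88 cm; m₂ = −d_i2/d_o2 = -0.3669.
m = m₁·m₂ = (+0.1579)(-0.3669) = -0.0579.

m = -0.0579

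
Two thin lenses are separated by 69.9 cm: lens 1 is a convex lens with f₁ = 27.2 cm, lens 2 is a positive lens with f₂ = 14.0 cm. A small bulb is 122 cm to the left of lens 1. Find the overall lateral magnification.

Lens 1: 1/d_i1 = 1/(27.2) − 1/(122) = 0.02857, so d_i1 = 35.00 cm; m₁ = −d_i1/d_o1 = -0.2869.
d_o2 = 69.9 − (35.00) = 34.90 cm.
Lens 2: 1/d_i2 = 1/(14.0) − 1/(34.90) = 0.04278, so d_i2 = 23.38 cm; m₂ = −d_i2/d_o2 = -0.6699.
m = m₁·m₂ = (-0.2869)(-0.6699) = +0.192.

m = +0.192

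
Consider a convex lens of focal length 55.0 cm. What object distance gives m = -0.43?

183 cm

m = −d_i/d_o ⇒ d_i = −m·d_o.
1/f = 1/d_o + 1/d_i = 1/d_o − 1/(m·d_o) = (1 − 1/m)/d_o, so d_o = f(1 − 1/m) = (55.00)(1 − 1/(-0.43)) = 183 cm.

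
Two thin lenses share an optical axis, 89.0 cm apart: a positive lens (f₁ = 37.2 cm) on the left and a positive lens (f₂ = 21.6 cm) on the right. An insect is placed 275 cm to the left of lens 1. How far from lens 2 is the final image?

Lens 1: 1/d_i1 = 1/f₁ − 1/d_o1 = 1/(37.2) − 1/(275) = 0.02325, so d_i1 = 43.02 cm.
The intermediate image is 43.02 cm to the right of lens 1, which is 89.0 − (43.02) = 45.98 cm to the left of lens 2, so d_o2 = +45.98 cm.
Lens 2: 1/d_i2 = 1/f₂ − 1/d_o2 = 1/(21.6) − 1/(45.98) = 0.02455, so d_i2 = 40.7 cm.
The final image is real, 40.7 cm to the right of lens 2 (overall magnification ≈ 0.14).

40.7 cm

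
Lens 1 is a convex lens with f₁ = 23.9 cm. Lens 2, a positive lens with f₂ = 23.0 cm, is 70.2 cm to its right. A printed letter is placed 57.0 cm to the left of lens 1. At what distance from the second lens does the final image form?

111 cm

Lens 1: 1/d_i1 = 1/f₁ − 1/d_o1 = 1/(23.9) − 1/(57.0) = 0.02430, so d_i1 = 41.16 cm.
The intermediate image is 41.16 cm to the right of lens 1, which is 70.2 − (41.16) = 29.04 cm to the left of lens 2, so d_o2 = +29.04 cm.
Lens 2: 1/d_i2 = 1/f₂ − 1/d_o2 = 1/(23.0) − 1/(29.04) = 0.009043, so d_i2 = 111 cm.
The final image is real, 111 cm to the right of lens 2 (overall magnification ≈ 2.7).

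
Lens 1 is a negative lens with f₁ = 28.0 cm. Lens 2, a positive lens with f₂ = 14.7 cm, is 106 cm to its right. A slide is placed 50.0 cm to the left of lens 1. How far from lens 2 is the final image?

Lens 1 is diverging, so f₁ = −28.0 cm.
Lens 1: 1/d_i1 = 1/f₁ − 1/d_o1 = 1/(-28.0) − 1/(50.0) = -0.05571, so d_i1 = -17.95 cm.
The intermediate image is 17.95 cm to the left of lens 1 (virtual), which is 106 − (-17.95) = 124.0 cm to the left of lens 2, so d_o2 = +124.0 cm.
Lens 2: 1/d_i2 = 1/f₂ − 1/d_o2 = 1/(14.7) − 1/(124.0) = 0.05996, so d_i2 = 16.7 cm.
The final image is real, 16.7 cm to the right of lens 2 (overall magnification ≈ -0.048).

16.7 cm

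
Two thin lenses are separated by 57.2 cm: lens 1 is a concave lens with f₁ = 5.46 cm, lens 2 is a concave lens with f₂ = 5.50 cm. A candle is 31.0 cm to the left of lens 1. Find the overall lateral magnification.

m = +0.0122

f₁ = −5.46 cm (diverging).
Lens 1: 1/d_i1 = 1/(-5.46) − 1/(31.0) = -0.2154, so d_i1 = -4.642 cm; m₁ = −d_i1/d_o1 = +0.1497.
d_o2 = 57.2 − (-4.642) = 61.84 cm.
f₂ = −5.50 cm (diverging).
Lens 2: 1/d_i2 = 1/(-5.50) − 1/(61.84) = -0.1980, so d_i2 = -5.051 cm; m₂ = −d_i2/d_o2 = +0.08168.
m = m₁·m₂ = (+0.1497)(+0.08168) = +0.0122.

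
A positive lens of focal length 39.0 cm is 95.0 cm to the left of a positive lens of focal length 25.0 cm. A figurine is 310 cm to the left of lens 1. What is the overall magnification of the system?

m = +0.142

Lens 1: 1/d_i1 = 1/(39.0) − 1/(310) = 0.02242, so d_i1 = 44.61 cm; m₁ = −d_i1/d_o1 = -0.1439.
d_o2 = 95.0 − (44.61) = 50.39 cm.
Lens 2: 1/d_i2 = 1/(25.0) − 1/(50.39) = 0.02015, so d_i2 = 49.62 cm; m₂ = −d_i2/d_o2 = -0.9846.
m = m₁·m₂ = (-0.1439)(-0.9846) = +0.142.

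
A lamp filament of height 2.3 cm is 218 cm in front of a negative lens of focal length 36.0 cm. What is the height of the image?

0.326 cm

For a negative lens, f = -36.0 cm.
1/d_i = 1/f − 1/d_o = 1/(-36.00) − 1/(218) = -0.03236, so d_i = -30.90 cm.
m = −d_i/d_o = +0.1417.
|h_i| = |m|·h_o = 0.1417 × 2.3 = 0.326 cm. The image is virtual, upright and reduced, on the same side as the object.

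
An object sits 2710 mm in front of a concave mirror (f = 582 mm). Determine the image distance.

Mirror equation: 1/s_i = 1/f − 1/s_o = 1/(582.0) − 1/(2710) = 0.001718 − 0.0003690 = 0.001349, so s_i = 741 mm.
The image is real, inverted and reduced, in front of the mirror.

741 mm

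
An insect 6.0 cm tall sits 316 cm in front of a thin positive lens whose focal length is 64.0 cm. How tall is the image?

1.52 cm

1/d_i = 1/f − 1/d_o = 1/(64.00) − 1/(316) = 0.01246, so d_i = 80.25 cm.
m = −d_i/d_o = -0.2540.
|h_i| = |m|·h_o = 0.2540 × 6.0 = 1.52 cm. The image is real, inverted and reduced, on the far side of the lens.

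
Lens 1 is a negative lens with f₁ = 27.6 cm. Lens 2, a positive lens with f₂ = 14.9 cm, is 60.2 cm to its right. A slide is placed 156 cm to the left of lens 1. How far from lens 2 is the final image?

Lens 1 is diverging, so f₁ = −27.6 cm.
Lens 1: 1/d_i1 = 1/f₁ − 1/d_o1 = 1/(-27.6) − 1/(156) = -0.04264, so d_i1 = -23.45 cm.
The intermediate image is 23.45 cm to the left of lens 1 (virtual), which is 60.2 − (-23.45) = 83.65 cm to the left of lens 2, so d_o2 = +83.65 cm.
Lens 2: 1/d_i2 = 1/f₂ − 1/d_o2 = 1/(14.9) − 1/(83.65) = 0.05516, so d_i2 = 18.1 cm.
The final image is real, 18.1 cm to the right of lens 2 (overall magnification ≈ -0.033).

18.1 cm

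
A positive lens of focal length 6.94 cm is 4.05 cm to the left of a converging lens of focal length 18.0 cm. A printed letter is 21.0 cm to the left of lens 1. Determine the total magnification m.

m = -0.365

Lens 1: 1/d_i1 = 1/(6.94) − 1/(21.0) = 0.09647, so d_i1 = 10.37 cm; m₁ = −d_i1/d_o1 = -0.4938.
d_o2 = 4.05 − (10.37) = -6.320 cm (virtual object).
Lens 2: 1/d_i2 = 1/(18.0) − 1/(-6.320) = 0.2138, so d_i2 = 4.678 cm; m₂ = −d_i2/d_o2 = +0.7401.
m = m₁·m₂ = (-0.4938)(+0.7401) = -0.365.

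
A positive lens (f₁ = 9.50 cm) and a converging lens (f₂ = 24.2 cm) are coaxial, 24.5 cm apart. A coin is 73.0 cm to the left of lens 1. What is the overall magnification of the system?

m = -0.341

Lens 1: 1/d_i1 = 1/(9.50) − 1/(73.0) = 0.09156, so d_i1 = 10.92 cm; m₁ = −d_i1/d_o1 = -0.1496.
d_o2 = 24.5 − (10.92) = 13.58 cm.
Lens 2: 1/d_i2 = 1/(24.2) − 1/(13.58) = -0.03232, so d_i2 = -30.95 cm; m₂ = −d_i2/d_o2 = +2.279.
m = m₁·m₂ = (-0.1496)(+2.279) = -0.341.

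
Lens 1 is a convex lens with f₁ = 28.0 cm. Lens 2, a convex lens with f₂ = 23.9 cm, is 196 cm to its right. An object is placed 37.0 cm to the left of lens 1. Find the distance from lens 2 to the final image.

33.9 cm

Lens 1: 1/d_i1 = 1/f₁ − 1/d_o1 = 1/(28.0) − 1/(37.0) = 0.008687, so d_i1 = 115.1 cm.
The intermediate image is 115.1 cm to the right of lens 1, which is 196 − (115.1) = 80.90 cm to the left of lens 2, so d_o2 = +80.90 cm.
Lens 2: 1/d_i2 = 1/f₂ − 1/d_o2 = 1/(23.9) − 1/(80.90) = 0.02948, so d_i2 = 33.9 cm.
The final image is real, 33.9 cm to the right of lens 2 (overall magnification ≈ 1.3).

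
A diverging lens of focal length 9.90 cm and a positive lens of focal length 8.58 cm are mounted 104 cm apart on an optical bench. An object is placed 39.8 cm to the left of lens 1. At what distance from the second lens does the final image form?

9.29 cm

Lens 1 is diverging, so f₁ = −9.90 cm.
Lens 1: 1/d_i1 = 1/f₁ − 1/d_o1 = 1/(-9.90) − 1/(39.8) = -0.1261, so d_i1 = -7.928 cm.
The intermediate image is 7.928 cm to the left of lens 1 (virtual), which is 104 − (-7.928) = 111.9 cm to the left of lens 2, so d_o2 = +111.9 cm.
Lens 2: 1/d_i2 = 1/f₂ − 1/d_o2 = 1/(8.58) − 1/(111.9) = 0.1076, so d_i2 = 9.29 cm.
The final image is real, 9.29 cm to the right of lens 2 (overall magnification ≈ -0.017).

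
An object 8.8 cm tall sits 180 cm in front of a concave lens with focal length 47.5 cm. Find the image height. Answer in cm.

For a concave lens, f = -47.5 cm.
1/d_i = 1/f − 1/d_o = 1/(-47.50) − 1/(180) = -0.02661, so d_i = -37.58 cm.
m = −d_i/d_o = +0.2088.
|h_i| = |m|·h_o = 0.2088 × 8.8 = 1.84 cm. The image is virtual, upright and reduced, on the same side as the object.

1.84 cm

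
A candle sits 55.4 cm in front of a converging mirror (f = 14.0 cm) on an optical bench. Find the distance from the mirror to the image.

18.7 cm

Mirror equation: 1/q = 1/f − 1/p = 1/(14.00) − 1/(55.4) = 0.07143 − 0.01805 = 0.05338, so q = 18.7 cm.
The image is real, inverted and reduced, in front of the mirror.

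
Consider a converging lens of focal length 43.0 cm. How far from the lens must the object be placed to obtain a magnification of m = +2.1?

22.5 cm

m = −d_i/d_o ⇒ d_i = −m·d_o.
1/f = 1/d_o + 1/d_i = 1/d_o − 1/(m·d_o) = (1 − 1/m)/d_o, so d_o = f(1 − 1/m) = (43.00)(1 − 1/(+2.1)) = 22.5 cm.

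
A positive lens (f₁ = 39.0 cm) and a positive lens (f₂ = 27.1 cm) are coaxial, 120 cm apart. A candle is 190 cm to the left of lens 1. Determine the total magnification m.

Lens 1: 1/d_i1 = 1/(39.0) − 1/(190) = 0.02038, so d_i1 = 49.07 cm; m₁ = −d_i1/d_o1 = -0.2583.
d_o2 = 120 − (49.07) = 70.93 cm.
Lens 2: 1/d_i2 = 1/(27.1) − 1/(70.93) = 0.02280, so d_i2 = 43.86 cm; m₂ = −d_i2/d_o2 = -0.6183.
m = m₁·m₂ = (-0.2583)(-0.6183) = +0.160.

m = +0.160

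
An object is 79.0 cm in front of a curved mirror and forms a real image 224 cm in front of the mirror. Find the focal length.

f = 58.4 cm (concave)

Real image ⇒ d_i = +224 cm.
1/f = 1/d_o + 1/d_i = 1/(79.0) + 1/(224) = 0.01712, so f = 58.4 cm.
Since f is positive, the curved mirror is concave.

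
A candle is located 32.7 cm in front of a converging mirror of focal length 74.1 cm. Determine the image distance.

Mirror equation: 1/d_i = 1/f − 1/d_o = 1/(74.10) − 1/(32.7) = 0.01350 − 0.03058 = -0.01709, so d_i = -58.5 cm.
The image is virtual, upright and enlarged, behind the mirror.

58.5 cm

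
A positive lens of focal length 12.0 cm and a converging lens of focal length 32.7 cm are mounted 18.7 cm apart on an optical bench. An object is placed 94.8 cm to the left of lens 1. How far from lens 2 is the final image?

Lens 1: 1/d_i1 = 1/f₁ − 1/d_o1 = 1/(12.0) − 1/(94.8) = 0.07278, so d_i1 = 13.74 cm.
The intermediate image is 13.74 cm to the right of lens 1, which is 18.7 − (13.74) = 4.960 cm to the left of lens 2, so d_o2 = +4.960 cm.
Lens 2: 1/d_i2 = 1/f₂ − 1/d_o2 = 1/(32.7) − 1/(4.960) = -0.1710, so d_i2 = -5.85 cm.
The final image is virtual, 5.85 cm to the left of lens 2 (overall magnification ≈ -0.17).

5.85 cm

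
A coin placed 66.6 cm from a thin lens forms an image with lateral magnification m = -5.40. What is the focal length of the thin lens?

m = −d_i/d_o ⇒ d_i = −m·d_o = −(-5.40)·(66.6) = 359.6 cm.
1/f = 1/d_o + 1/d_i = 1/(66.6) + 1/(359.6) = 0.01780, so f = 56.2 cm.
Since f is positive, the thin lens is converging.

f = 56.2 cm (converging)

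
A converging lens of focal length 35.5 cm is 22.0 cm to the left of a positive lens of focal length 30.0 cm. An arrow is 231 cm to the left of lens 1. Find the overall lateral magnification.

Lens 1: 1/d_i1 = 1/(35.5) − 1/(231) = 0.02384, so d_i1 = 41.95 cm; m₁ = −d_i1/d_o1 = -0.1816.
d_o2 = 22.0 − (41.95) = -19.95 cm (virtual object).
Lens 2: 1/d_i2 = 1/(30.0) − 1/(-19.95) = 0.08346, so d_i2 = 11.98 cm; m₂ = −d_i2/d_o2 = +0.6006.
m = m₁·m₂ = (-0.1816)(+0.6006) = -0.109.

m = -0.109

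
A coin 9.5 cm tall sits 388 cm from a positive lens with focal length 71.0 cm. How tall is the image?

2.13 cm

1/d_i = 1/f − 1/d_o = 1/(71.00) − 1/(388) = 0.01151, so d_i = 86.90 cm.
m = −d_i/d_o = -0.2240.
|h_i| = |m|·h_o = 0.2240 × 9.5 = 2.13 cm. The image is real, inverted and reduced, on the far side of the lens.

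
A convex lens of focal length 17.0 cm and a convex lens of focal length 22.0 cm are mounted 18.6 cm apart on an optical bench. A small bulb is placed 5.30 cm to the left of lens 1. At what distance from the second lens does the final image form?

135 cm

Lens 1: 1/d_i1 = 1/f₁ − 1/d_o1 = 1/(17.0) − 1/(5.30) = -0.1299, so d_i1 = -7.701 cm.
The intermediate image is 7.701 cm to the left of lens 1 (virtual), which is 18.6 − (-7.701) = 26.30 cm to the left of lens 2, so d_o2 = +26.30 cm.
Lens 2: 1/d_i2 = 1/f₂ − 1/d_o2 = 1/(22.0) − 1/(26.30) = 0.007432, so d_i2 = 135 cm.
The final image is real, 135 cm to the right of lens 2 (overall magnification ≈ -7.4).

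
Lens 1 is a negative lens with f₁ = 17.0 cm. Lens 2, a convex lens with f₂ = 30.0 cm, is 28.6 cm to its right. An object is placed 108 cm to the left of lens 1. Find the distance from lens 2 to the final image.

Lens 1 is diverging, so f₁ = −17.0 cm.
Lens 1: 1/d_i1 = 1/f₁ − 1/d_o1 = 1/(-17.0) − 1/(108) = -0.06808, so d_i1 = -14.69 cm.
The intermediate image is 14.69 cm to the left of lens 1 (virtual), which is 28.6 − (-14.69) = 43.29 cm to the left of lens 2, so d_o2 = +43.29 cm.
Lens 2: 1/d_i2 = 1/f₂ − 1/d_o2 = 1/(30.0) − 1/(43.29) = 0.01023, so d_i2 = 97.7 cm.
The final image is real, 97.7 cm to the right of lens 2 (overall magnification ≈ -0.31).

97.7 cm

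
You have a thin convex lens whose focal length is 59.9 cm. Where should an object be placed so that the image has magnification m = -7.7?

m = −d_i/d_o ⇒ d_i = −m·d_o.
1/f = 1/d_o + 1/d_i = 1/d_o − 1/(m·d_o) = (1 − 1/m)/d_o, so d_o = f(1 − 1/m) = (59.90)(1 − 1/(-7.7)) = 67.7 cm.

67.7 cm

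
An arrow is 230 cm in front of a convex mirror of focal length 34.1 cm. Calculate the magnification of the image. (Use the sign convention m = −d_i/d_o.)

For a convex mirror, f = -34.1 cm.
1/d_i = 1/f − 1/d_o = 1/(-34.10) − 1/(230) = -0.03367, so d_i = -29.70 cm.
m = −d_i/d_o = −(-29.70)/(230) = +0.129.
The image is virtual, upright and reduced, behind the mirror.

m = +0.129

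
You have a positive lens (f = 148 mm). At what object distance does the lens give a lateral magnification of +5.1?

119 mm

m = −d_i/d_o ⇒ d_i = −m·d_o.
1/f = 1/d_o + 1/d_i = 1/d_o − 1/(m·d_o) = (1 − 1/m)/d_o, so d_o = f(1 − 1/m) = (148.0)(1 − 1/(+5.1)) = 119 mm.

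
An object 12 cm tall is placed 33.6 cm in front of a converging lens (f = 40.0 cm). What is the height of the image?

75.0 cm

1/d_i = 1/f − 1/d_o = 1/(40.00) − 1/(33.6) = -0.004762, so d_i = -210.0 cm.
m = −d_i/d_o = +6.250.
|h_i| = |m|·h_o = 6.250 × 12 = 75.0 cm. The image is virtual, upright and enlarged, on the same side as the object.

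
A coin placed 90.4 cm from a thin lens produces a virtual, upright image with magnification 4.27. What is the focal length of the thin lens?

m = −d_i/d_o ⇒ d_i = −m·d_o = −(+4.27)·(90.4) = -386.0 cm.
1/f = 1/d_o + 1/d_i = 1/(90.4) + 1/(-386.0) = 0.008471, so f = 118 cm.
Since f is positive, the thin lens is converging.

f = 118 cm (converging)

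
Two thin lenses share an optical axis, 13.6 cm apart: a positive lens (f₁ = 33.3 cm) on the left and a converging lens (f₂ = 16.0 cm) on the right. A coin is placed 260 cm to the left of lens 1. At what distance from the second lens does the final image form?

Lens 1: 1/d_i1 = 1/f₁ − 1/d_o1 = 1/(33.3) − 1/(260) = 0.02618, so d_i1 = 38.19 cm.
The intermediate image is 38.19 cm to the right of lens 1, which lies 24.59 cm to the right of lens 2 — a virtual object — so d_o2 = −24.59 cm.
Lens 2: 1/d_i2 = 1/f₂ − 1/d_o2 = 1/(16.0) − 1/(-24.59) = 0.1032, so d_i2 = 9.69 cm.
The final image is real, 9.69 cm to the right of lens 2 (overall magnification ≈ -0.058).

9.69 cm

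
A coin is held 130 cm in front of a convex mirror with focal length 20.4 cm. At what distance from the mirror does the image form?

For a convex mirror, f = -20.4 cm.
Mirror equation: 1/d_i = 1/f − 1/d_o = 1/(-20.40) − 1/(130) = -0.04902 − 0.007692 = -0.05671, so d_i = -17.6 cm.
The image is virtual, upright and reduced, behind the mirror.

17.6 cm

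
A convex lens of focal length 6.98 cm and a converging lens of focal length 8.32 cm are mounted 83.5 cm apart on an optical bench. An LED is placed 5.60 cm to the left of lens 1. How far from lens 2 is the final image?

Lens 1: 1/d_i1 = 1/f₁ − 1/d_o1 = 1/(6.98) − 1/(5.60) = -0.03530, so d_i1 = -28.32 cm.
The intermediate image is 28.32 cm to the left of lens 1 (virtual), which is 83.5 − (-28.32) = 111.8 cm to the left of lens 2, so d_o2 = +111.8 cm.
Lens 2: 1/d_i2 = 1/f₂ − 1/d_o2 = 1/(8.32) − 1/(111.8) = 0.1112, so d_i2 = 8.99 cm.
The final image is real, 8.99 cm to the right of lens 2 (overall magnification ≈ -0.41).

8.99 cm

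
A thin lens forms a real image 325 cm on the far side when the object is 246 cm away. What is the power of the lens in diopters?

P = +0.714 D

d_i = +325 cm.
1/f = 1/d_o + 1/d_i = 1/(246) + 1/(325) = 0.007142 cm⁻¹.
f = 140.0 cm = 1.400 m, so P = 1/f = +0.714 D.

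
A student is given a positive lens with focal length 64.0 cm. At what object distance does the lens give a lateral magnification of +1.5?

m = −d_i/d_o ⇒ d_i = −m·d_o.
1/f = 1/d_o + 1/d_i = 1/d_o − 1/(m·d_o) = (1 − 1/m)/d_o, so d_o = f(1 − 1/m) = (64.00)(1 − 1/(+1.5)) = 21.3 cm.

21.3 cm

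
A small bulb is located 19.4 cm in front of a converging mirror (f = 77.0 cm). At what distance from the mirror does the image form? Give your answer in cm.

25.9 cm

Mirror equation: 1/d_i = 1/f − 1/d_o = 1/(77.00) − 1/(19.4) = 0.01299 − 0.05155 = -0.03856, so d_i = -25.9 cm.
The image is virtual, upright and enlarged, behind the mirror.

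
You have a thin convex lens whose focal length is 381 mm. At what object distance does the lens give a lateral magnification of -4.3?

m = −d_i/d_o ⇒ d_i = −m·d_o.
1/f = 1/d_o + 1/d_i = 1/d_o − 1/(m·d_o) = (1 − 1/m)/d_o, so d_o = f(1 − 1/m) = (381.0)(1 − 1/(-4.3)) = 470 mm.

470 mm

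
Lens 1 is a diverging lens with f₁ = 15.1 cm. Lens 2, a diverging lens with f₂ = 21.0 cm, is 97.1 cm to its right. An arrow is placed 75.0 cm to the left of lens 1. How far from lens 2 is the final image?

Lens 1 is diverging, so f₁ = −15.1 cm.
Lens 1: 1/d_i1 = 1/f₁ − 1/d_o1 = 1/(-15.1) − 1/(75.0) = -0.07956, so d_i1 = -12.57 cm.
The intermediate image is 12.57 cm to the left of lens 1 (virtual), which is 97.1 − (-12.57) = 109.7 cm to the left of lens 2, so d_o2 = +109.7 cm.
Lens 2 is diverging, so f₂ = −21.0 cm.
Lens 2: 1/d_i2 = 1/f₂ − 1/d_o2 = 1/(-21.0) − 1/(109.7) = -0.05673, so d_i2 = -17.6 cm.
The final image is virtual, 17.6 cm to the left of lens 2 (overall magnification ≈ 0.027).

17.6 cm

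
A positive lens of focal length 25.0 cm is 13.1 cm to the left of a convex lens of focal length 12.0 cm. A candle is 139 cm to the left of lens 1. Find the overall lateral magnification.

m = -0.0896

Lens 1: 1/d_i1 = 1/(25.0) − 1/(139) = 0.03281, so d_i1 = 30.48 cm; m₁ = −d_i1/d_o1 = -0.2193.
d_o2 = 13.1 − (30.48) = -17.38 cm (virtual object).
Lens 2: 1/d_i2 = 1/(12.0) − 1/(-17.38) = 0.1409, so d_i2 = 7.099 cm; m₂ = −d_i2/d_o2 = +0.4084.
m = m₁·m₂ = (-0.2193)(+0.4084) = -0.0896.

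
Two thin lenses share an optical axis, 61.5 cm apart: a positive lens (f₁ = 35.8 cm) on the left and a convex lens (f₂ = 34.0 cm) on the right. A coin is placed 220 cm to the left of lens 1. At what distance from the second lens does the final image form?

41.8 cm

Lens 1: 1/d_i1 = 1/f₁ − 1/d_o1 = 1/(35.8) − 1/(220) = 0.02339, so d_i1 = 42.76 cm.
The intermediate image is 42.76 cm to the right of lens 1, which is 61.5 − (42.76) = 18.74 cm to the left of lens 2, so d_o2 = +18.74 cm.
Lens 2: 1/d_i2 = 1/f₂ − 1/d_o2 = 1/(34.0) − 1/(18.74) = -0.02395, so d_i2 = -41.8 cm.
The final image is virtual, 41.8 cm to the left of lens 2 (overall magnification ≈ -0.43).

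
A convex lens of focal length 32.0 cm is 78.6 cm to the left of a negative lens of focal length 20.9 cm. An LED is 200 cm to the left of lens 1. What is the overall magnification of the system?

m = -0.0648

Lens 1: 1/d_i1 = 1/(32.0) − 1/(200) = 0.02625, so d_i1 = 38.10 cm; m₁ = −d_i1/d_o1 = -0.1905.
d_o2 = 78.6 − (38.10) = 40.50 cm.
f₂ = −20.9 cm (diverging).
Lens 2: 1/d_i2 = 1/(-20.9) − 1/(40.50) = -0.07254, so d_i2 = -13.79 cm; m₂ = −d_i2/d_o2 = +0.3404.
m = m₁·m₂ = (-0.1905)(+0.3404) = -0.0648.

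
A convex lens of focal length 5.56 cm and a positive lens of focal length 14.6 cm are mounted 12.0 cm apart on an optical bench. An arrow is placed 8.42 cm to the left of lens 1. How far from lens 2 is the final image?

3.36 cm

Lens 1: 1/d_i1 = 1/f₁ − 1/d_o1 = 1/(5.56) − 1/(8.42) = 0.06109, so d_i1 = 16.37 cm.
The intermediate image is 16.37 cm to the right of lens 1, which lies 4.370 cm to the right of lens 2 — a virtual object — so d_o2 = −4.370 cm.
Lens 2: 1/d_i2 = 1/f₂ − 1/d_o2 = 1/(14.6) − 1/(-4.370) = 0.2973, so d_i2 = 3.36 cm.
The final image is real, 3.36 cm to the right of lens 2 (overall magnification ≈ -1.5).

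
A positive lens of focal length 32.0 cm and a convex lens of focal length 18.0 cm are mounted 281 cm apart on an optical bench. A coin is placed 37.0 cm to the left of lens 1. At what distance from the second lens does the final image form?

Lens 1: 1/d_i1 = 1/f₁ − 1/d_o1 = 1/(32.0) − 1/(37.0) = 0.004223, so d_i1 = 236.8 cm.
The intermediate image is 236.8 cm to the right of lens 1, which is 281 − (236.8) = 44.20 cm to the left of lens 2, so d_o2 = +44.20 cm.
Lens 2: 1/d_i2 = 1/f₂ − 1/d_o2 = 1/(18.0) − 1/(44.20) = 0.03293, so d_i2 = 30.4 cm.
The final image is real, 30.4 cm to the right of lens 2 (overall magnification ≈ 4.4).

30.4 cm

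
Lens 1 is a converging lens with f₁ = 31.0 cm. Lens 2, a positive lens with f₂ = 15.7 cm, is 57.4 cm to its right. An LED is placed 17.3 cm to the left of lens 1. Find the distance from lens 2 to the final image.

Lens 1: 1/d_i1 = 1/f₁ − 1/d_o1 = 1/(31.0) − 1/(17.3) = -0.02555, so d_i1 = -39.15 cm.
The intermediate image is 39.15 cm to the left of lens 1 (virtual), which is 57.4 − (-39.15) = 96.55 cm to the left of lens 2, so d_o2 = +96.55 cm.
Lens 2: 1/d_i2 = 1/f₂ − 1/d_o2 = 1/(15.7) − 1/(96.55) = 0.05334, so d_i2 = 18.7 cm.
The final image is real, 18.7 cm to the right of lens 2 (overall magnification ≈ -0.44).

18.7 cm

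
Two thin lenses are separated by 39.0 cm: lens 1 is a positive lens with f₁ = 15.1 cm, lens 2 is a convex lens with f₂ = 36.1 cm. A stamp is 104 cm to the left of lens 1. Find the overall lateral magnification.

m = -0.415

Lens 1: 1/d_i1 = 1/(15.1) − 1/(104) = 0.05661, so d_i1 = 17.66 cm; m₁ = −d_i1/d_o1 = -0.1698.
d_o2 = 39.0 − (17.66) = 21.34 cm.
Lens 2: 1/d_i2 = 1/(36.1) − 1/(21.34) = -0.01916, so d_i2 = -52.19 cm; m₂ = −d_i2/d_o2 = +2.446.
m = m₁·m₂ = (-0.1698)(+2.446) = -0.415.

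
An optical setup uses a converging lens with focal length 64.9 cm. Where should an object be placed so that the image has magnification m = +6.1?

54.3 cm

m = −d_i/d_o ⇒ d_i = −m·d_o.
1/f = 1/d_o + 1/d_i = 1/d_o − 1/(m·d_o) = (1 − 1/m)/d_o, so d_o = f(1 − 1/m) = (64.90)(1 − 1/(+6.1)) = 54.3 cm.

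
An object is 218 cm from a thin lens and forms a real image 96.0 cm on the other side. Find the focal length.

f = 66.6 cm (converging)

Real image ⇒ d_i = +96.0 cm.
1/f = 1/d_o + 1/d_i = 1/(218) + 1/(96.0) = 0.01500, so f = 66.6 cm.
Since f is positive, the thin lens is converging.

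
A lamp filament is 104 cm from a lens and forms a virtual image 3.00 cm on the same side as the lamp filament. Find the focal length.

Virtual image ⇒ d_i = −3.00 cm.
1/f = 1/d_o + 1/d_i = 1/(104) + 1/(-3.00) = -0.3237, so f = -3.09 cm.
Since f is negative, the lens is diverging.

f = -3.09 cm (diverging)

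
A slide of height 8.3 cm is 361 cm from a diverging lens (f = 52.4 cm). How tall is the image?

For a diverging lens, f = -52.4 cm.
1/d_i = 1/f − 1/d_o = 1/(-52.40) − 1/(361) = -0.02185, so d_i = -45.76 cm.
m = −d_i/d_o = +0.1268.
|h_i| = |m|·h_o = 0.1268 × 8.3 = 1.05 cm. The image is virtual, upright and reduced, on the same side as the object.

1.05 cm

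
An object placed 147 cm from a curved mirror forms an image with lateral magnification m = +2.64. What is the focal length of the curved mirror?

m = −d_i/d_o ⇒ d_i = −m·d_o = −(+2.64)·(147) = -388.1 cm.
1/f = 1/d_o + 1/d_i = 1/(147) + 1/(-388.1) = 0.004226, so f = 237 cm.
Since f is positive, the curved mirror is concave.

f = 237 cm (concave)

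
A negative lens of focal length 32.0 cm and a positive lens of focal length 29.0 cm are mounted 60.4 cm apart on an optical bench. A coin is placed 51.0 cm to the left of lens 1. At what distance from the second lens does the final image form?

45.5 cm

Lens 1 is diverging, so f₁ = −32.0 cm.
Lens 1: 1/d_i1 = 1/f₁ − 1/d_o1 = 1/(-32.0) − 1/(51.0) = -0.05086, so d_i1 = -19.66 cm.
The intermediate image is 19.66 cm to the left of lens 1 (virtual), which is 60.4 − (-19.66) = 80.06 cm to the left of lens 2, so d_o2 = +80.06 cm.
Lens 2: 1/d_i2 = 1/f₂ − 1/d_o2 = 1/(29.0) − 1/(80.06) = 0.02199, so d_i2 = 45.5 cm.
The final image is real, 45.5 cm to the right of lens 2 (overall magnification ≈ -0.22).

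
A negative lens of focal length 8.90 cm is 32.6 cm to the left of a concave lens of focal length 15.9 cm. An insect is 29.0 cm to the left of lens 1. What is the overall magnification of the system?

f₁ = −8.90 cm (diverging).
Lens 1: 1/d_i1 = 1/(-8.90) − 1/(29.0) = -0.1468, so d_i1 = -6.810 cm; m₁ = −d_i1/d_o1 = +0.2348.
d_o2 = 32.6 − (-6.810) = 39.41 cm.
f₂ = −15.9 cm (diverging).
Lens 2: 1/d_i2 = 1/(-15.9) − 1/(39.41) = -0.08827, so d_i2 = -11.33 cm; m₂ = −d_i2/d_o2 = +0.2875.
m = m₁·m₂ = (+0.2348)(+0.2875) = +0.0675.

m = +0.0675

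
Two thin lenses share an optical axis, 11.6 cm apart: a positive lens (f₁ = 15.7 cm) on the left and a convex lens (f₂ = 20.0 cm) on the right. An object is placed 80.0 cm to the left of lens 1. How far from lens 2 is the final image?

5.68 cm

Lens 1: 1/d_i1 = 1/f₁ − 1/d_o1 = 1/(15.7) − 1/(80.0) = 0.05119, so d_i1 = 19.53 cm.
The intermediate image is 19.53 cm to the right of lens 1, which lies 7.930 cm to the right of lens 2 — a virtual object — so d_o2 = −7.930 cm.
Lens 2: 1/d_i2 = 1/f₂ − 1/d_o2 = 1/(20.0) − 1/(-7.930) = 0.1761, so d_i2 = 5.68 cm.
The final image is real, 5.68 cm to the right of lens 2 (overall magnification ≈ -0.17).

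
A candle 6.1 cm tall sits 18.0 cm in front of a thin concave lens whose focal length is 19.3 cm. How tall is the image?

For a concave lens, f = -19.3 cm.
1/d_i = 1/f − 1/d_o = 1/(-19.30) − 1/(18.0) = -0.1074, so d_i = -9.314 cm.
m = −d_i/d_o = +0.5174.
|h_i| = |m|·h_o = 0.5174 × 6.1 = 3.16 cm. The image is virtual, upright and reduced, on the same side as the object.

3.16 cm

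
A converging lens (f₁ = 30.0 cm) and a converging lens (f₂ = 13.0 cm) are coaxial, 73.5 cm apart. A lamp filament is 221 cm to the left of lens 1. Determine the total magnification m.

m = +0.0792

Lens 1: 1/d_i1 = 1/(30.0) − 1/(221) = 0.02881, so d_i1 = 34.71 cm; m₁ = −d_i1/d_o1 = -0.1571.
d_o2 = 73.5 − (34.71) = 38.79 cm.
Lens 2: 1/d_i2 = 1/(13.0) − 1/(38.79) = 0.05114, so d_i2 = 19.55 cm; m₂ = −d_i2/d_o2 = -0.5041.
m = m₁·m₂ = (-0.1571)(-0.5041) = +0.0792.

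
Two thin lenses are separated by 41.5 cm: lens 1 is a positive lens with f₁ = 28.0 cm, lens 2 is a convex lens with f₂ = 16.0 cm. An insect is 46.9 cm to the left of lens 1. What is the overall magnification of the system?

m = -0.539

Lens 1: 1/d_i1 = 1/(28.0) − 1/(46.9) = 0.01439, so d_i1 = 69.48 cm; m₁ = −d_i1/d_o1 = -1.481.
d_o2 = 41.5 − (69.48) = -27.98 cm (virtual object).
Lens 2: 1/d_i2 = 1/(16.0) − 1/(-27.98) = 0.09824, so d_i2 = 10.18 cm; m₂ = −d_i2/d_o2 = +0.3638.
m = m₁·m₂ = (-1.481)(+0.3638) = -0.539.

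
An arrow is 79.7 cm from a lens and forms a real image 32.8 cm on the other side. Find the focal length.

Real image ⇒ d_i = +32.8 cm.
1/f = 1/d_o + 1/d_i = 1/(79.7) + 1/(32.8) = 0.04303, so f = 23.2 cm.
Since f is positive, the lens is converging.

f = 23.2 cm (converging)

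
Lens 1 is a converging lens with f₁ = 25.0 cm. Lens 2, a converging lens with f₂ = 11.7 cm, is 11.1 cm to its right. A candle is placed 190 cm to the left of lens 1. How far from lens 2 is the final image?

7.04 cm

Lens 1: 1/d_i1 = 1/f₁ − 1/d_o1 = 1/(25.0) − 1/(190) = 0.03474, so d_i1 = 28.79 cm.
The intermediate image is 28.79 cm to the right of lens 1, which lies 17.69 cm to the right of lens 2 — a virtual object — so d_o2 = −17.69 cm.
Lens 2: 1/d_i2 = 1/f₂ − 1/d_o2 = 1/(11.7) − 1/(-17.69) = 0.1420, so d_i2 = 7.04 cm.
The final image is real, 7.04 cm to the right of lens 2 (overall magnification ≈ -0.060).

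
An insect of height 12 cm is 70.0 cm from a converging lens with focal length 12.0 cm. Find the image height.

2.48 cm

1/d_i = 1/f − 1/d_o = 1/(12.00) − 1/(70.0) = 0.06905, so d_i = 14.48 cm.
m = −d_i/d_o = -0.2069.
|h_i| = |m|·h_o = 0.2069 × 12 = 2.48 cm. The image is real, inverted and reduced, on the far side of the lens.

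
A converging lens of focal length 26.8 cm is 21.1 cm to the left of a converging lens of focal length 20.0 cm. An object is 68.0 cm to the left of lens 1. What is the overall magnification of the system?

m = -0.302

Lens 1: 1/d_i1 = 1/(26.8) − 1/(68.0) = 0.02261, so d_i1 = 44.23 cm; m₁ = −d_i1/d_o1 = -0.6504.
d_o2 = 21.1 − (44.23) = -23.13 cm (virtual object).
Lens 2: 1/d_i2 = 1/(20.0) − 1/(-23.13) = 0.09323, so d_i2 = 10.73 cm; m₂ = −d_i2/d_o2 = +0.4637.
m = m₁·m₂ = (-0.6504)(+0.4637) = -0.302.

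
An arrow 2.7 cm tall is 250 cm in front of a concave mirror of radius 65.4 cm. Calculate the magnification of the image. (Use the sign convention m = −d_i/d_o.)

f = R/2 = 65.4/2 = 32.70 cm.
1/d_i = 1/f − 1/d_o = 1/(32.70) − 1/(250) = 0.02658, so d_i = 37.62 cm.
m = −d_i/d_o = −(37.62)/(250) = -0.150.
The image is real, inverted and reduced, in front of the mirror.

m = -0.150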